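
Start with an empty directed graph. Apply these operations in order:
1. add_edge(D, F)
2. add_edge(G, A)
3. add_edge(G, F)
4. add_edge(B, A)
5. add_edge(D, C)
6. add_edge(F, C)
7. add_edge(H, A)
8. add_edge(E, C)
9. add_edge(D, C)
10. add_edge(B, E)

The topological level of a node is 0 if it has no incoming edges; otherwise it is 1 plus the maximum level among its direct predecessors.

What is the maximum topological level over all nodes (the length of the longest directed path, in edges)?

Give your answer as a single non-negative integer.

Answer: 2

Derivation:
Op 1: add_edge(D, F). Edges now: 1
Op 2: add_edge(G, A). Edges now: 2
Op 3: add_edge(G, F). Edges now: 3
Op 4: add_edge(B, A). Edges now: 4
Op 5: add_edge(D, C). Edges now: 5
Op 6: add_edge(F, C). Edges now: 6
Op 7: add_edge(H, A). Edges now: 7
Op 8: add_edge(E, C). Edges now: 8
Op 9: add_edge(D, C) (duplicate, no change). Edges now: 8
Op 10: add_edge(B, E). Edges now: 9
Compute levels (Kahn BFS):
  sources (in-degree 0): B, D, G, H
  process B: level=0
    B->A: in-degree(A)=2, level(A)>=1
    B->E: in-degree(E)=0, level(E)=1, enqueue
  process D: level=0
    D->C: in-degree(C)=2, level(C)>=1
    D->F: in-degree(F)=1, level(F)>=1
  process G: level=0
    G->A: in-degree(A)=1, level(A)>=1
    G->F: in-degree(F)=0, level(F)=1, enqueue
  process H: level=0
    H->A: in-degree(A)=0, level(A)=1, enqueue
  process E: level=1
    E->C: in-degree(C)=1, level(C)>=2
  process F: level=1
    F->C: in-degree(C)=0, level(C)=2, enqueue
  process A: level=1
  process C: level=2
All levels: A:1, B:0, C:2, D:0, E:1, F:1, G:0, H:0
max level = 2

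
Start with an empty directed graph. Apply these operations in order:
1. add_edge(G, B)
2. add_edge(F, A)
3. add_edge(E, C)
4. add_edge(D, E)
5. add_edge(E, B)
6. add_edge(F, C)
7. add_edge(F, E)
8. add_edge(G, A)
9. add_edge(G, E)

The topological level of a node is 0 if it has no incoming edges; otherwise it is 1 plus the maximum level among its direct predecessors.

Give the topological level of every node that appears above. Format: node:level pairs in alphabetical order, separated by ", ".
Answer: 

Op 1: add_edge(G, B). Edges now: 1
Op 2: add_edge(F, A). Edges now: 2
Op 3: add_edge(E, C). Edges now: 3
Op 4: add_edge(D, E). Edges now: 4
Op 5: add_edge(E, B). Edges now: 5
Op 6: add_edge(F, C). Edges now: 6
Op 7: add_edge(F, E). Edges now: 7
Op 8: add_edge(G, A). Edges now: 8
Op 9: add_edge(G, E). Edges now: 9
Compute levels (Kahn BFS):
  sources (in-degree 0): D, F, G
  process D: level=0
    D->E: in-degree(E)=2, level(E)>=1
  process F: level=0
    F->A: in-degree(A)=1, level(A)>=1
    F->C: in-degree(C)=1, level(C)>=1
    F->E: in-degree(E)=1, level(E)>=1
  process G: level=0
    G->A: in-degree(A)=0, level(A)=1, enqueue
    G->B: in-degree(B)=1, level(B)>=1
    G->E: in-degree(E)=0, level(E)=1, enqueue
  process A: level=1
  process E: level=1
    E->B: in-degree(B)=0, level(B)=2, enqueue
    E->C: in-degree(C)=0, level(C)=2, enqueue
  process B: level=2
  process C: level=2
All levels: A:1, B:2, C:2, D:0, E:1, F:0, G:0

Answer: A:1, B:2, C:2, D:0, E:1, F:0, G:0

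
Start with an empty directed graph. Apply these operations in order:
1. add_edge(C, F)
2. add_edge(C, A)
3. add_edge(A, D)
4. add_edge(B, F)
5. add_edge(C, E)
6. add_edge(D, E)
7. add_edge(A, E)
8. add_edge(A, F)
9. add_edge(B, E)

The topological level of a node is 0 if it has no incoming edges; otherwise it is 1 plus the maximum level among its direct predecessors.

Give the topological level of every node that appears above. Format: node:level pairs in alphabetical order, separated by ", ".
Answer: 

Op 1: add_edge(C, F). Edges now: 1
Op 2: add_edge(C, A). Edges now: 2
Op 3: add_edge(A, D). Edges now: 3
Op 4: add_edge(B, F). Edges now: 4
Op 5: add_edge(C, E). Edges now: 5
Op 6: add_edge(D, E). Edges now: 6
Op 7: add_edge(A, E). Edges now: 7
Op 8: add_edge(A, F). Edges now: 8
Op 9: add_edge(B, E). Edges now: 9
Compute levels (Kahn BFS):
  sources (in-degree 0): B, C
  process B: level=0
    B->E: in-degree(E)=3, level(E)>=1
    B->F: in-degree(F)=2, level(F)>=1
  process C: level=0
    C->A: in-degree(A)=0, level(A)=1, enqueue
    C->E: in-degree(E)=2, level(E)>=1
    C->F: in-degree(F)=1, level(F)>=1
  process A: level=1
    A->D: in-degree(D)=0, level(D)=2, enqueue
    A->E: in-degree(E)=1, level(E)>=2
    A->F: in-degree(F)=0, level(F)=2, enqueue
  process D: level=2
    D->E: in-degree(E)=0, level(E)=3, enqueue
  process F: level=2
  process E: level=3
All levels: A:1, B:0, C:0, D:2, E:3, F:2

Answer: A:1, B:0, C:0, D:2, E:3, F:2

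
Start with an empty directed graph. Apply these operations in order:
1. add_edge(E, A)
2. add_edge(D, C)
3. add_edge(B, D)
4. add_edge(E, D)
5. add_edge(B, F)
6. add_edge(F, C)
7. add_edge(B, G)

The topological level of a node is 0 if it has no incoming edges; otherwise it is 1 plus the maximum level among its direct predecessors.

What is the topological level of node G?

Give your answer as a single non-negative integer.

Answer: 1

Derivation:
Op 1: add_edge(E, A). Edges now: 1
Op 2: add_edge(D, C). Edges now: 2
Op 3: add_edge(B, D). Edges now: 3
Op 4: add_edge(E, D). Edges now: 4
Op 5: add_edge(B, F). Edges now: 5
Op 6: add_edge(F, C). Edges now: 6
Op 7: add_edge(B, G). Edges now: 7
Compute levels (Kahn BFS):
  sources (in-degree 0): B, E
  process B: level=0
    B->D: in-degree(D)=1, level(D)>=1
    B->F: in-degree(F)=0, level(F)=1, enqueue
    B->G: in-degree(G)=0, level(G)=1, enqueue
  process E: level=0
    E->A: in-degree(A)=0, level(A)=1, enqueue
    E->D: in-degree(D)=0, level(D)=1, enqueue
  process F: level=1
    F->C: in-degree(C)=1, level(C)>=2
  process G: level=1
  process A: level=1
  process D: level=1
    D->C: in-degree(C)=0, level(C)=2, enqueue
  process C: level=2
All levels: A:1, B:0, C:2, D:1, E:0, F:1, G:1
level(G) = 1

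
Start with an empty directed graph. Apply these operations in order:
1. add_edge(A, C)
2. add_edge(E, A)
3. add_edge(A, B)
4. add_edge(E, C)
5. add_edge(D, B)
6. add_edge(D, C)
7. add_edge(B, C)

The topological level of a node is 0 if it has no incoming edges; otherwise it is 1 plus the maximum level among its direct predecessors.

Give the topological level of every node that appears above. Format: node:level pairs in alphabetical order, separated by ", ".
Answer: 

Op 1: add_edge(A, C). Edges now: 1
Op 2: add_edge(E, A). Edges now: 2
Op 3: add_edge(A, B). Edges now: 3
Op 4: add_edge(E, C). Edges now: 4
Op 5: add_edge(D, B). Edges now: 5
Op 6: add_edge(D, C). Edges now: 6
Op 7: add_edge(B, C). Edges now: 7
Compute levels (Kahn BFS):
  sources (in-degree 0): D, E
  process D: level=0
    D->B: in-degree(B)=1, level(B)>=1
    D->C: in-degree(C)=3, level(C)>=1
  process E: level=0
    E->A: in-degree(A)=0, level(A)=1, enqueue
    E->C: in-degree(C)=2, level(C)>=1
  process A: level=1
    A->B: in-degree(B)=0, level(B)=2, enqueue
    A->C: in-degree(C)=1, level(C)>=2
  process B: level=2
    B->C: in-degree(C)=0, level(C)=3, enqueue
  process C: level=3
All levels: A:1, B:2, C:3, D:0, E:0

Answer: A:1, B:2, C:3, D:0, E:0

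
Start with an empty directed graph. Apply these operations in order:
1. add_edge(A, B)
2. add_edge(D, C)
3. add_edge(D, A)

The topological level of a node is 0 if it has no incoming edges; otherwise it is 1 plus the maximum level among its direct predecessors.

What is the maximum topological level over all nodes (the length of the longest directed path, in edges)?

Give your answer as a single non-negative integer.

Op 1: add_edge(A, B). Edges now: 1
Op 2: add_edge(D, C). Edges now: 2
Op 3: add_edge(D, A). Edges now: 3
Compute levels (Kahn BFS):
  sources (in-degree 0): D
  process D: level=0
    D->A: in-degree(A)=0, level(A)=1, enqueue
    D->C: in-degree(C)=0, level(C)=1, enqueue
  process A: level=1
    A->B: in-degree(B)=0, level(B)=2, enqueue
  process C: level=1
  process B: level=2
All levels: A:1, B:2, C:1, D:0
max level = 2

Answer: 2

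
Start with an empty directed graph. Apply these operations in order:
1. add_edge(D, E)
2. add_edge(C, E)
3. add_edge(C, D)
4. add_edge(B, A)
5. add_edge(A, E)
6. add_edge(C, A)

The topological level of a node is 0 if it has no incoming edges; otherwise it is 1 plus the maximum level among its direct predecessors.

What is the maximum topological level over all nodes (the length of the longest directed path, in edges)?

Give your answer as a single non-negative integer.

Answer: 2

Derivation:
Op 1: add_edge(D, E). Edges now: 1
Op 2: add_edge(C, E). Edges now: 2
Op 3: add_edge(C, D). Edges now: 3
Op 4: add_edge(B, A). Edges now: 4
Op 5: add_edge(A, E). Edges now: 5
Op 6: add_edge(C, A). Edges now: 6
Compute levels (Kahn BFS):
  sources (in-degree 0): B, C
  process B: level=0
    B->A: in-degree(A)=1, level(A)>=1
  process C: level=0
    C->A: in-degree(A)=0, level(A)=1, enqueue
    C->D: in-degree(D)=0, level(D)=1, enqueue
    C->E: in-degree(E)=2, level(E)>=1
  process A: level=1
    A->E: in-degree(E)=1, level(E)>=2
  process D: level=1
    D->E: in-degree(E)=0, level(E)=2, enqueue
  process E: level=2
All levels: A:1, B:0, C:0, D:1, E:2
max level = 2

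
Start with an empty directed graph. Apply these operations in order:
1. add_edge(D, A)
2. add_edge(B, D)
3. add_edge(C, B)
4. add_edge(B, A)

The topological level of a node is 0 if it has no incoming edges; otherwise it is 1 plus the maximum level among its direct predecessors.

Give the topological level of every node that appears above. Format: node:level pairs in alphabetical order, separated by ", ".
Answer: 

Op 1: add_edge(D, A). Edges now: 1
Op 2: add_edge(B, D). Edges now: 2
Op 3: add_edge(C, B). Edges now: 3
Op 4: add_edge(B, A). Edges now: 4
Compute levels (Kahn BFS):
  sources (in-degree 0): C
  process C: level=0
    C->B: in-degree(B)=0, level(B)=1, enqueue
  process B: level=1
    B->A: in-degree(A)=1, level(A)>=2
    B->D: in-degree(D)=0, level(D)=2, enqueue
  process D: level=2
    D->A: in-degree(A)=0, level(A)=3, enqueue
  process A: level=3
All levels: A:3, B:1, C:0, D:2

Answer: A:3, B:1, C:0, D:2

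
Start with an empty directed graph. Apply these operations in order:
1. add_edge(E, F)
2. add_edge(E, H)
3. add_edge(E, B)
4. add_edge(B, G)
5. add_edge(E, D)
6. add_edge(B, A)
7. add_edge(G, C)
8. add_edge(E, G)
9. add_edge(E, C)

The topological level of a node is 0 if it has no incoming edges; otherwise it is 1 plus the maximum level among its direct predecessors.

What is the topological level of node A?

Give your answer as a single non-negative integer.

Answer: 2

Derivation:
Op 1: add_edge(E, F). Edges now: 1
Op 2: add_edge(E, H). Edges now: 2
Op 3: add_edge(E, B). Edges now: 3
Op 4: add_edge(B, G). Edges now: 4
Op 5: add_edge(E, D). Edges now: 5
Op 6: add_edge(B, A). Edges now: 6
Op 7: add_edge(G, C). Edges now: 7
Op 8: add_edge(E, G). Edges now: 8
Op 9: add_edge(E, C). Edges now: 9
Compute levels (Kahn BFS):
  sources (in-degree 0): E
  process E: level=0
    E->B: in-degree(B)=0, level(B)=1, enqueue
    E->C: in-degree(C)=1, level(C)>=1
    E->D: in-degree(D)=0, level(D)=1, enqueue
    E->F: in-degree(F)=0, level(F)=1, enqueue
    E->G: in-degree(G)=1, level(G)>=1
    E->H: in-degree(H)=0, level(H)=1, enqueue
  process B: level=1
    B->A: in-degree(A)=0, level(A)=2, enqueue
    B->G: in-degree(G)=0, level(G)=2, enqueue
  process D: level=1
  process F: level=1
  process H: level=1
  process A: level=2
  process G: level=2
    G->C: in-degree(C)=0, level(C)=3, enqueue
  process C: level=3
All levels: A:2, B:1, C:3, D:1, E:0, F:1, G:2, H:1
level(A) = 2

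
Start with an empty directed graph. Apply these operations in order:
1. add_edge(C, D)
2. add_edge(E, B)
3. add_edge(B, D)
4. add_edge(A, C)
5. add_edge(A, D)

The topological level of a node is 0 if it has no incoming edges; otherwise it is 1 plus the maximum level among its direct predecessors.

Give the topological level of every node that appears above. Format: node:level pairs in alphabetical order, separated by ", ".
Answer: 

Answer: A:0, B:1, C:1, D:2, E:0

Derivation:
Op 1: add_edge(C, D). Edges now: 1
Op 2: add_edge(E, B). Edges now: 2
Op 3: add_edge(B, D). Edges now: 3
Op 4: add_edge(A, C). Edges now: 4
Op 5: add_edge(A, D). Edges now: 5
Compute levels (Kahn BFS):
  sources (in-degree 0): A, E
  process A: level=0
    A->C: in-degree(C)=0, level(C)=1, enqueue
    A->D: in-degree(D)=2, level(D)>=1
  process E: level=0
    E->B: in-degree(B)=0, level(B)=1, enqueue
  process C: level=1
    C->D: in-degree(D)=1, level(D)>=2
  process B: level=1
    B->D: in-degree(D)=0, level(D)=2, enqueue
  process D: level=2
All levels: A:0, B:1, C:1, D:2, E:0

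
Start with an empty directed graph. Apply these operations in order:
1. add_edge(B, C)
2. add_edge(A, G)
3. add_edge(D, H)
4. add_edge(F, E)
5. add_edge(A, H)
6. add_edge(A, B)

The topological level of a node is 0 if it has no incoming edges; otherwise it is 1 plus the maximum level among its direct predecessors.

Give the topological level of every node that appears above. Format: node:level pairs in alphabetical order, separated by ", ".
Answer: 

Answer: A:0, B:1, C:2, D:0, E:1, F:0, G:1, H:1

Derivation:
Op 1: add_edge(B, C). Edges now: 1
Op 2: add_edge(A, G). Edges now: 2
Op 3: add_edge(D, H). Edges now: 3
Op 4: add_edge(F, E). Edges now: 4
Op 5: add_edge(A, H). Edges now: 5
Op 6: add_edge(A, B). Edges now: 6
Compute levels (Kahn BFS):
  sources (in-degree 0): A, D, F
  process A: level=0
    A->B: in-degree(B)=0, level(B)=1, enqueue
    A->G: in-degree(G)=0, level(G)=1, enqueue
    A->H: in-degree(H)=1, level(H)>=1
  process D: level=0
    D->H: in-degree(H)=0, level(H)=1, enqueue
  process F: level=0
    F->E: in-degree(E)=0, level(E)=1, enqueue
  process B: level=1
    B->C: in-degree(C)=0, level(C)=2, enqueue
  process G: level=1
  process H: level=1
  process E: level=1
  process C: level=2
All levels: A:0, B:1, C:2, D:0, E:1, F:0, G:1, H:1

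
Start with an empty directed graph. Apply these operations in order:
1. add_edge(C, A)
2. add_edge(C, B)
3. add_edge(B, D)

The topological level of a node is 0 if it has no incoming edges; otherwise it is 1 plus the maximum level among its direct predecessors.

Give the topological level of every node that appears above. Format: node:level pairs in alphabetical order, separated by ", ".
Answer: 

Op 1: add_edge(C, A). Edges now: 1
Op 2: add_edge(C, B). Edges now: 2
Op 3: add_edge(B, D). Edges now: 3
Compute levels (Kahn BFS):
  sources (in-degree 0): C
  process C: level=0
    C->A: in-degree(A)=0, level(A)=1, enqueue
    C->B: in-degree(B)=0, level(B)=1, enqueue
  process A: level=1
  process B: level=1
    B->D: in-degree(D)=0, level(D)=2, enqueue
  process D: level=2
All levels: A:1, B:1, C:0, D:2

Answer: A:1, B:1, C:0, D:2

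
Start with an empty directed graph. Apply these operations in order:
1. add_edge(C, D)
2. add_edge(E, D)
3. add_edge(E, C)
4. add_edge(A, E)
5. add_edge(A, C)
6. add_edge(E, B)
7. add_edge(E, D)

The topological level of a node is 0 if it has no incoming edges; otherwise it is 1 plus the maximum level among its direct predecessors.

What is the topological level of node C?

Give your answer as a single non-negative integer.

Answer: 2

Derivation:
Op 1: add_edge(C, D). Edges now: 1
Op 2: add_edge(E, D). Edges now: 2
Op 3: add_edge(E, C). Edges now: 3
Op 4: add_edge(A, E). Edges now: 4
Op 5: add_edge(A, C). Edges now: 5
Op 6: add_edge(E, B). Edges now: 6
Op 7: add_edge(E, D) (duplicate, no change). Edges now: 6
Compute levels (Kahn BFS):
  sources (in-degree 0): A
  process A: level=0
    A->C: in-degree(C)=1, level(C)>=1
    A->E: in-degree(E)=0, level(E)=1, enqueue
  process E: level=1
    E->B: in-degree(B)=0, level(B)=2, enqueue
    E->C: in-degree(C)=0, level(C)=2, enqueue
    E->D: in-degree(D)=1, level(D)>=2
  process B: level=2
  process C: level=2
    C->D: in-degree(D)=0, level(D)=3, enqueue
  process D: level=3
All levels: A:0, B:2, C:2, D:3, E:1
level(C) = 2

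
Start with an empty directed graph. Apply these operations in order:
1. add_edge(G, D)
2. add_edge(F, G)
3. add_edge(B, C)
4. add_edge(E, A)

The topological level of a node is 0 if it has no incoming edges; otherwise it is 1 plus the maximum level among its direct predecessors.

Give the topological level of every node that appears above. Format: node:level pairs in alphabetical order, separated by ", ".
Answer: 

Op 1: add_edge(G, D). Edges now: 1
Op 2: add_edge(F, G). Edges now: 2
Op 3: add_edge(B, C). Edges now: 3
Op 4: add_edge(E, A). Edges now: 4
Compute levels (Kahn BFS):
  sources (in-degree 0): B, E, F
  process B: level=0
    B->C: in-degree(C)=0, level(C)=1, enqueue
  process E: level=0
    E->A: in-degree(A)=0, level(A)=1, enqueue
  process F: level=0
    F->G: in-degree(G)=0, level(G)=1, enqueue
  process C: level=1
  process A: level=1
  process G: level=1
    G->D: in-degree(D)=0, level(D)=2, enqueue
  process D: level=2
All levels: A:1, B:0, C:1, D:2, E:0, F:0, G:1

Answer: A:1, B:0, C:1, D:2, E:0, F:0, G:1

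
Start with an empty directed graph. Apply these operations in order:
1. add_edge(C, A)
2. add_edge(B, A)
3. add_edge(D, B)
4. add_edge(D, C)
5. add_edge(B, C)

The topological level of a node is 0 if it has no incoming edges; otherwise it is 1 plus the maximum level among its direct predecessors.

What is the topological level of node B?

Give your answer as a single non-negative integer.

Answer: 1

Derivation:
Op 1: add_edge(C, A). Edges now: 1
Op 2: add_edge(B, A). Edges now: 2
Op 3: add_edge(D, B). Edges now: 3
Op 4: add_edge(D, C). Edges now: 4
Op 5: add_edge(B, C). Edges now: 5
Compute levels (Kahn BFS):
  sources (in-degree 0): D
  process D: level=0
    D->B: in-degree(B)=0, level(B)=1, enqueue
    D->C: in-degree(C)=1, level(C)>=1
  process B: level=1
    B->A: in-degree(A)=1, level(A)>=2
    B->C: in-degree(C)=0, level(C)=2, enqueue
  process C: level=2
    C->A: in-degree(A)=0, level(A)=3, enqueue
  process A: level=3
All levels: A:3, B:1, C:2, D:0
level(B) = 1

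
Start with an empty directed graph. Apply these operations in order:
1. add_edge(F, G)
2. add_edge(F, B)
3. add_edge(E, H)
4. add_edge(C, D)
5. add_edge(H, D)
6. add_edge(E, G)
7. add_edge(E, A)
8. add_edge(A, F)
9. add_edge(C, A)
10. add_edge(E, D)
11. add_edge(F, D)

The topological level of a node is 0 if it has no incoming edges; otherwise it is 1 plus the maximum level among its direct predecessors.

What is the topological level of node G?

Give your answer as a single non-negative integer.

Answer: 3

Derivation:
Op 1: add_edge(F, G). Edges now: 1
Op 2: add_edge(F, B). Edges now: 2
Op 3: add_edge(E, H). Edges now: 3
Op 4: add_edge(C, D). Edges now: 4
Op 5: add_edge(H, D). Edges now: 5
Op 6: add_edge(E, G). Edges now: 6
Op 7: add_edge(E, A). Edges now: 7
Op 8: add_edge(A, F). Edges now: 8
Op 9: add_edge(C, A). Edges now: 9
Op 10: add_edge(E, D). Edges now: 10
Op 11: add_edge(F, D). Edges now: 11
Compute levels (Kahn BFS):
  sources (in-degree 0): C, E
  process C: level=0
    C->A: in-degree(A)=1, level(A)>=1
    C->D: in-degree(D)=3, level(D)>=1
  process E: level=0
    E->A: in-degree(A)=0, level(A)=1, enqueue
    E->D: in-degree(D)=2, level(D)>=1
    E->G: in-degree(G)=1, level(G)>=1
    E->H: in-degree(H)=0, level(H)=1, enqueue
  process A: level=1
    A->F: in-degree(F)=0, level(F)=2, enqueue
  process H: level=1
    H->D: in-degree(D)=1, level(D)>=2
  process F: level=2
    F->B: in-degree(B)=0, level(B)=3, enqueue
    F->D: in-degree(D)=0, level(D)=3, enqueue
    F->G: in-degree(G)=0, level(G)=3, enqueue
  process B: level=3
  process D: level=3
  process G: level=3
All levels: A:1, B:3, C:0, D:3, E:0, F:2, G:3, H:1
level(G) = 3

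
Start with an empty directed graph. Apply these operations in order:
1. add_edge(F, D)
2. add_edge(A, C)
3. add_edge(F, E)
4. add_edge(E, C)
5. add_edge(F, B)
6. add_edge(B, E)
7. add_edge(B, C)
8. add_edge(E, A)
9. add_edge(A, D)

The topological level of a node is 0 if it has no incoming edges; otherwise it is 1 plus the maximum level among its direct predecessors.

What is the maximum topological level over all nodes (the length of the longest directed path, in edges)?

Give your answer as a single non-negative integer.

Answer: 4

Derivation:
Op 1: add_edge(F, D). Edges now: 1
Op 2: add_edge(A, C). Edges now: 2
Op 3: add_edge(F, E). Edges now: 3
Op 4: add_edge(E, C). Edges now: 4
Op 5: add_edge(F, B). Edges now: 5
Op 6: add_edge(B, E). Edges now: 6
Op 7: add_edge(B, C). Edges now: 7
Op 8: add_edge(E, A). Edges now: 8
Op 9: add_edge(A, D). Edges now: 9
Compute levels (Kahn BFS):
  sources (in-degree 0): F
  process F: level=0
    F->B: in-degree(B)=0, level(B)=1, enqueue
    F->D: in-degree(D)=1, level(D)>=1
    F->E: in-degree(E)=1, level(E)>=1
  process B: level=1
    B->C: in-degree(C)=2, level(C)>=2
    B->E: in-degree(E)=0, level(E)=2, enqueue
  process E: level=2
    E->A: in-degree(A)=0, level(A)=3, enqueue
    E->C: in-degree(C)=1, level(C)>=3
  process A: level=3
    A->C: in-degree(C)=0, level(C)=4, enqueue
    A->D: in-degree(D)=0, level(D)=4, enqueue
  process C: level=4
  process D: level=4
All levels: A:3, B:1, C:4, D:4, E:2, F:0
max level = 4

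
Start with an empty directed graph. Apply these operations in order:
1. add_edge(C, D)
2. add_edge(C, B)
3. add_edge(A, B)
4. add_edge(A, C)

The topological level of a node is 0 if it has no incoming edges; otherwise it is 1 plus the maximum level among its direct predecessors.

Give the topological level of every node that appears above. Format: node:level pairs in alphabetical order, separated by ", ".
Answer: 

Answer: A:0, B:2, C:1, D:2

Derivation:
Op 1: add_edge(C, D). Edges now: 1
Op 2: add_edge(C, B). Edges now: 2
Op 3: add_edge(A, B). Edges now: 3
Op 4: add_edge(A, C). Edges now: 4
Compute levels (Kahn BFS):
  sources (in-degree 0): A
  process A: level=0
    A->B: in-degree(B)=1, level(B)>=1
    A->C: in-degree(C)=0, level(C)=1, enqueue
  process C: level=1
    C->B: in-degree(B)=0, level(B)=2, enqueue
    C->D: in-degree(D)=0, level(D)=2, enqueue
  process B: level=2
  process D: level=2
All levels: A:0, B:2, C:1, D:2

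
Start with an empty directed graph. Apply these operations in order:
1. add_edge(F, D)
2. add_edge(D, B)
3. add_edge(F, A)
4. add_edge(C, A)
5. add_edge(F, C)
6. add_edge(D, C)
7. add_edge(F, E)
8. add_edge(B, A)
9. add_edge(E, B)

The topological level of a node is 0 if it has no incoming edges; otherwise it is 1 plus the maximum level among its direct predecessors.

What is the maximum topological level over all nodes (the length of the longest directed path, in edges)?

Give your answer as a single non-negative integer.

Op 1: add_edge(F, D). Edges now: 1
Op 2: add_edge(D, B). Edges now: 2
Op 3: add_edge(F, A). Edges now: 3
Op 4: add_edge(C, A). Edges now: 4
Op 5: add_edge(F, C). Edges now: 5
Op 6: add_edge(D, C). Edges now: 6
Op 7: add_edge(F, E). Edges now: 7
Op 8: add_edge(B, A). Edges now: 8
Op 9: add_edge(E, B). Edges now: 9
Compute levels (Kahn BFS):
  sources (in-degree 0): F
  process F: level=0
    F->A: in-degree(A)=2, level(A)>=1
    F->C: in-degree(C)=1, level(C)>=1
    F->D: in-degree(D)=0, level(D)=1, enqueue
    F->E: in-degree(E)=0, level(E)=1, enqueue
  process D: level=1
    D->B: in-degree(B)=1, level(B)>=2
    D->C: in-degree(C)=0, level(C)=2, enqueue
  process E: level=1
    E->B: in-degree(B)=0, level(B)=2, enqueue
  process C: level=2
    C->A: in-degree(A)=1, level(A)>=3
  process B: level=2
    B->A: in-degree(A)=0, level(A)=3, enqueue
  process A: level=3
All levels: A:3, B:2, C:2, D:1, E:1, F:0
max level = 3

Answer: 3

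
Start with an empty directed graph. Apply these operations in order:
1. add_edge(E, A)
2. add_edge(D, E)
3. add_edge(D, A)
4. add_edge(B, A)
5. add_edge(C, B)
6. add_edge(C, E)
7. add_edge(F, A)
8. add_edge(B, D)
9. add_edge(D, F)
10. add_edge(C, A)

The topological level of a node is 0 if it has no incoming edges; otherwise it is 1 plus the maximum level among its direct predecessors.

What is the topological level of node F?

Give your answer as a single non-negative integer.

Answer: 3

Derivation:
Op 1: add_edge(E, A). Edges now: 1
Op 2: add_edge(D, E). Edges now: 2
Op 3: add_edge(D, A). Edges now: 3
Op 4: add_edge(B, A). Edges now: 4
Op 5: add_edge(C, B). Edges now: 5
Op 6: add_edge(C, E). Edges now: 6
Op 7: add_edge(F, A). Edges now: 7
Op 8: add_edge(B, D). Edges now: 8
Op 9: add_edge(D, F). Edges now: 9
Op 10: add_edge(C, A). Edges now: 10
Compute levels (Kahn BFS):
  sources (in-degree 0): C
  process C: level=0
    C->A: in-degree(A)=4, level(A)>=1
    C->B: in-degree(B)=0, level(B)=1, enqueue
    C->E: in-degree(E)=1, level(E)>=1
  process B: level=1
    B->A: in-degree(A)=3, level(A)>=2
    B->D: in-degree(D)=0, level(D)=2, enqueue
  process D: level=2
    D->A: in-degree(A)=2, level(A)>=3
    D->E: in-degree(E)=0, level(E)=3, enqueue
    D->F: in-degree(F)=0, level(F)=3, enqueue
  process E: level=3
    E->A: in-degree(A)=1, level(A)>=4
  process F: level=3
    F->A: in-degree(A)=0, level(A)=4, enqueue
  process A: level=4
All levels: A:4, B:1, C:0, D:2, E:3, F:3
level(F) = 3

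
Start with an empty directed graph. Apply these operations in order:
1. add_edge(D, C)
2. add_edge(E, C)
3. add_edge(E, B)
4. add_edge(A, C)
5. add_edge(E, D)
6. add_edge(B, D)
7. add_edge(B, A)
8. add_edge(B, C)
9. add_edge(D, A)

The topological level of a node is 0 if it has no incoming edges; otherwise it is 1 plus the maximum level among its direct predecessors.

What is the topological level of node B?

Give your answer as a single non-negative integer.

Op 1: add_edge(D, C). Edges now: 1
Op 2: add_edge(E, C). Edges now: 2
Op 3: add_edge(E, B). Edges now: 3
Op 4: add_edge(A, C). Edges now: 4
Op 5: add_edge(E, D). Edges now: 5
Op 6: add_edge(B, D). Edges now: 6
Op 7: add_edge(B, A). Edges now: 7
Op 8: add_edge(B, C). Edges now: 8
Op 9: add_edge(D, A). Edges now: 9
Compute levels (Kahn BFS):
  sources (in-degree 0): E
  process E: level=0
    E->B: in-degree(B)=0, level(B)=1, enqueue
    E->C: in-degree(C)=3, level(C)>=1
    E->D: in-degree(D)=1, level(D)>=1
  process B: level=1
    B->A: in-degree(A)=1, level(A)>=2
    B->C: in-degree(C)=2, level(C)>=2
    B->D: in-degree(D)=0, level(D)=2, enqueue
  process D: level=2
    D->A: in-degree(A)=0, level(A)=3, enqueue
    D->C: in-degree(C)=1, level(C)>=3
  process A: level=3
    A->C: in-degree(C)=0, level(C)=4, enqueue
  process C: level=4
All levels: A:3, B:1, C:4, D:2, E:0
level(B) = 1

Answer: 1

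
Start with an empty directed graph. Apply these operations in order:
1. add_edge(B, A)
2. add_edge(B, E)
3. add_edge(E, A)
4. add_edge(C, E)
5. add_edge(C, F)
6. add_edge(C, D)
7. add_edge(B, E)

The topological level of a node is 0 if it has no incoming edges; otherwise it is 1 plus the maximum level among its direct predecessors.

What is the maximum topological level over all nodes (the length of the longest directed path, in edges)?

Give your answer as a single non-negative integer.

Answer: 2

Derivation:
Op 1: add_edge(B, A). Edges now: 1
Op 2: add_edge(B, E). Edges now: 2
Op 3: add_edge(E, A). Edges now: 3
Op 4: add_edge(C, E). Edges now: 4
Op 5: add_edge(C, F). Edges now: 5
Op 6: add_edge(C, D). Edges now: 6
Op 7: add_edge(B, E) (duplicate, no change). Edges now: 6
Compute levels (Kahn BFS):
  sources (in-degree 0): B, C
  process B: level=0
    B->A: in-degree(A)=1, level(A)>=1
    B->E: in-degree(E)=1, level(E)>=1
  process C: level=0
    C->D: in-degree(D)=0, level(D)=1, enqueue
    C->E: in-degree(E)=0, level(E)=1, enqueue
    C->F: in-degree(F)=0, level(F)=1, enqueue
  process D: level=1
  process E: level=1
    E->A: in-degree(A)=0, level(A)=2, enqueue
  process F: level=1
  process A: level=2
All levels: A:2, B:0, C:0, D:1, E:1, F:1
max level = 2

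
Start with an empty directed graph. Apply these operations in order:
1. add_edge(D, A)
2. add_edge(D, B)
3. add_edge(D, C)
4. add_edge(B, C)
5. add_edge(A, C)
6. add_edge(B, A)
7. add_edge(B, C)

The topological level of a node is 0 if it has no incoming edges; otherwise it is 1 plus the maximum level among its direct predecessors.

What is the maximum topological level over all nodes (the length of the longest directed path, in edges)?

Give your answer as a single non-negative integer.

Op 1: add_edge(D, A). Edges now: 1
Op 2: add_edge(D, B). Edges now: 2
Op 3: add_edge(D, C). Edges now: 3
Op 4: add_edge(B, C). Edges now: 4
Op 5: add_edge(A, C). Edges now: 5
Op 6: add_edge(B, A). Edges now: 6
Op 7: add_edge(B, C) (duplicate, no change). Edges now: 6
Compute levels (Kahn BFS):
  sources (in-degree 0): D
  process D: level=0
    D->A: in-degree(A)=1, level(A)>=1
    D->B: in-degree(B)=0, level(B)=1, enqueue
    D->C: in-degree(C)=2, level(C)>=1
  process B: level=1
    B->A: in-degree(A)=0, level(A)=2, enqueue
    B->C: in-degree(C)=1, level(C)>=2
  process A: level=2
    A->C: in-degree(C)=0, level(C)=3, enqueue
  process C: level=3
All levels: A:2, B:1, C:3, D:0
max level = 3

Answer: 3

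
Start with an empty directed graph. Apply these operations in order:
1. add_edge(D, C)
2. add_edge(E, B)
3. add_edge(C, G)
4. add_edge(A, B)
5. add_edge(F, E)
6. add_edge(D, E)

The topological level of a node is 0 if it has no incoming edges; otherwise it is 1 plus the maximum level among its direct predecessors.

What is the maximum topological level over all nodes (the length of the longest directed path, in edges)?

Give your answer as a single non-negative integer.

Answer: 2

Derivation:
Op 1: add_edge(D, C). Edges now: 1
Op 2: add_edge(E, B). Edges now: 2
Op 3: add_edge(C, G). Edges now: 3
Op 4: add_edge(A, B). Edges now: 4
Op 5: add_edge(F, E). Edges now: 5
Op 6: add_edge(D, E). Edges now: 6
Compute levels (Kahn BFS):
  sources (in-degree 0): A, D, F
  process A: level=0
    A->B: in-degree(B)=1, level(B)>=1
  process D: level=0
    D->C: in-degree(C)=0, level(C)=1, enqueue
    D->E: in-degree(E)=1, level(E)>=1
  process F: level=0
    F->E: in-degree(E)=0, level(E)=1, enqueue
  process C: level=1
    C->G: in-degree(G)=0, level(G)=2, enqueue
  process E: level=1
    E->B: in-degree(B)=0, level(B)=2, enqueue
  process G: level=2
  process B: level=2
All levels: A:0, B:2, C:1, D:0, E:1, F:0, G:2
max level = 2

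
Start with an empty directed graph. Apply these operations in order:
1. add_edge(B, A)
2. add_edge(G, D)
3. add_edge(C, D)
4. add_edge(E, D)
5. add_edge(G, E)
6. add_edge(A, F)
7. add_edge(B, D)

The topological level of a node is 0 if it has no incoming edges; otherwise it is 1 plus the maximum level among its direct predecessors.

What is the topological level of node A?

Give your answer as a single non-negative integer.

Op 1: add_edge(B, A). Edges now: 1
Op 2: add_edge(G, D). Edges now: 2
Op 3: add_edge(C, D). Edges now: 3
Op 4: add_edge(E, D). Edges now: 4
Op 5: add_edge(G, E). Edges now: 5
Op 6: add_edge(A, F). Edges now: 6
Op 7: add_edge(B, D). Edges now: 7
Compute levels (Kahn BFS):
  sources (in-degree 0): B, C, G
  process B: level=0
    B->A: in-degree(A)=0, level(A)=1, enqueue
    B->D: in-degree(D)=3, level(D)>=1
  process C: level=0
    C->D: in-degree(D)=2, level(D)>=1
  process G: level=0
    G->D: in-degree(D)=1, level(D)>=1
    G->E: in-degree(E)=0, level(E)=1, enqueue
  process A: level=1
    A->F: in-degree(F)=0, level(F)=2, enqueue
  process E: level=1
    E->D: in-degree(D)=0, level(D)=2, enqueue
  process F: level=2
  process D: level=2
All levels: A:1, B:0, C:0, D:2, E:1, F:2, G:0
level(A) = 1

Answer: 1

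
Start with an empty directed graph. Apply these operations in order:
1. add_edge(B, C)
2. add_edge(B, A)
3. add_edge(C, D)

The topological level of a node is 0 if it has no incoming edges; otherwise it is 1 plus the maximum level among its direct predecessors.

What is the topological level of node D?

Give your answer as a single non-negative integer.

Answer: 2

Derivation:
Op 1: add_edge(B, C). Edges now: 1
Op 2: add_edge(B, A). Edges now: 2
Op 3: add_edge(C, D). Edges now: 3
Compute levels (Kahn BFS):
  sources (in-degree 0): B
  process B: level=0
    B->A: in-degree(A)=0, level(A)=1, enqueue
    B->C: in-degree(C)=0, level(C)=1, enqueue
  process A: level=1
  process C: level=1
    C->D: in-degree(D)=0, level(D)=2, enqueue
  process D: level=2
All levels: A:1, B:0, C:1, D:2
level(D) = 2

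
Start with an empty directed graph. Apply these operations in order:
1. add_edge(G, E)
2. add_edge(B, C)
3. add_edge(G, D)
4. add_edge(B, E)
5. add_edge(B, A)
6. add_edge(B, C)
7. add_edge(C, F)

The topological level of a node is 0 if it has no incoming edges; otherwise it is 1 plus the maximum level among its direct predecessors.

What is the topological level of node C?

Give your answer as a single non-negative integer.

Answer: 1

Derivation:
Op 1: add_edge(G, E). Edges now: 1
Op 2: add_edge(B, C). Edges now: 2
Op 3: add_edge(G, D). Edges now: 3
Op 4: add_edge(B, E). Edges now: 4
Op 5: add_edge(B, A). Edges now: 5
Op 6: add_edge(B, C) (duplicate, no change). Edges now: 5
Op 7: add_edge(C, F). Edges now: 6
Compute levels (Kahn BFS):
  sources (in-degree 0): B, G
  process B: level=0
    B->A: in-degree(A)=0, level(A)=1, enqueue
    B->C: in-degree(C)=0, level(C)=1, enqueue
    B->E: in-degree(E)=1, level(E)>=1
  process G: level=0
    G->D: in-degree(D)=0, level(D)=1, enqueue
    G->E: in-degree(E)=0, level(E)=1, enqueue
  process A: level=1
  process C: level=1
    C->F: in-degree(F)=0, level(F)=2, enqueue
  process D: level=1
  process E: level=1
  process F: level=2
All levels: A:1, B:0, C:1, D:1, E:1, F:2, G:0
level(C) = 1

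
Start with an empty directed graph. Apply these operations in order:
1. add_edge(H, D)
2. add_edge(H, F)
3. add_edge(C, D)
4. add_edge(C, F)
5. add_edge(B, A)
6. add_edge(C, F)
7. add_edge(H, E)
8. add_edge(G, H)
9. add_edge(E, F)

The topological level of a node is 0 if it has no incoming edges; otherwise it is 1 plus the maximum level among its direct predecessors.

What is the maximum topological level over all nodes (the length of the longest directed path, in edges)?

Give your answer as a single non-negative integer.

Op 1: add_edge(H, D). Edges now: 1
Op 2: add_edge(H, F). Edges now: 2
Op 3: add_edge(C, D). Edges now: 3
Op 4: add_edge(C, F). Edges now: 4
Op 5: add_edge(B, A). Edges now: 5
Op 6: add_edge(C, F) (duplicate, no change). Edges now: 5
Op 7: add_edge(H, E). Edges now: 6
Op 8: add_edge(G, H). Edges now: 7
Op 9: add_edge(E, F). Edges now: 8
Compute levels (Kahn BFS):
  sources (in-degree 0): B, C, G
  process B: level=0
    B->A: in-degree(A)=0, level(A)=1, enqueue
  process C: level=0
    C->D: in-degree(D)=1, level(D)>=1
    C->F: in-degree(F)=2, level(F)>=1
  process G: level=0
    G->H: in-degree(H)=0, level(H)=1, enqueue
  process A: level=1
  process H: level=1
    H->D: in-degree(D)=0, level(D)=2, enqueue
    H->E: in-degree(E)=0, level(E)=2, enqueue
    H->F: in-degree(F)=1, level(F)>=2
  process D: level=2
  process E: level=2
    E->F: in-degree(F)=0, level(F)=3, enqueue
  process F: level=3
All levels: A:1, B:0, C:0, D:2, E:2, F:3, G:0, H:1
max level = 3

Answer: 3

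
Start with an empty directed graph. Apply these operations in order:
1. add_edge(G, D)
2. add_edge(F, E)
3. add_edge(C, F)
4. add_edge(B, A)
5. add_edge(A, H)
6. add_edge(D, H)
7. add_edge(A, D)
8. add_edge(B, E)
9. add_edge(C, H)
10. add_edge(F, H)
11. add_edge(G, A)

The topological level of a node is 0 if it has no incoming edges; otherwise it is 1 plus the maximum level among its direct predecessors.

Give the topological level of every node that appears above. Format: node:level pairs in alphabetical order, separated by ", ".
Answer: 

Answer: A:1, B:0, C:0, D:2, E:2, F:1, G:0, H:3

Derivation:
Op 1: add_edge(G, D). Edges now: 1
Op 2: add_edge(F, E). Edges now: 2
Op 3: add_edge(C, F). Edges now: 3
Op 4: add_edge(B, A). Edges now: 4
Op 5: add_edge(A, H). Edges now: 5
Op 6: add_edge(D, H). Edges now: 6
Op 7: add_edge(A, D). Edges now: 7
Op 8: add_edge(B, E). Edges now: 8
Op 9: add_edge(C, H). Edges now: 9
Op 10: add_edge(F, H). Edges now: 10
Op 11: add_edge(G, A). Edges now: 11
Compute levels (Kahn BFS):
  sources (in-degree 0): B, C, G
  process B: level=0
    B->A: in-degree(A)=1, level(A)>=1
    B->E: in-degree(E)=1, level(E)>=1
  process C: level=0
    C->F: in-degree(F)=0, level(F)=1, enqueue
    C->H: in-degree(H)=3, level(H)>=1
  process G: level=0
    G->A: in-degree(A)=0, level(A)=1, enqueue
    G->D: in-degree(D)=1, level(D)>=1
  process F: level=1
    F->E: in-degree(E)=0, level(E)=2, enqueue
    F->H: in-degree(H)=2, level(H)>=2
  process A: level=1
    A->D: in-degree(D)=0, level(D)=2, enqueue
    A->H: in-degree(H)=1, level(H)>=2
  process E: level=2
  process D: level=2
    D->H: in-degree(H)=0, level(H)=3, enqueue
  process H: level=3
All levels: A:1, B:0, C:0, D:2, E:2, F:1, G:0, H:3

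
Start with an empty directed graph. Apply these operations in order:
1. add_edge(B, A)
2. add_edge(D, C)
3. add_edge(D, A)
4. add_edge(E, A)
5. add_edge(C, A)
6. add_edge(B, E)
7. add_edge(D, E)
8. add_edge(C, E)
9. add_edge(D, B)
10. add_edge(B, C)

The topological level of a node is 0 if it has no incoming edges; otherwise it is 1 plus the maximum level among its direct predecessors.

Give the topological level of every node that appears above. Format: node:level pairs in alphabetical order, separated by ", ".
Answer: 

Op 1: add_edge(B, A). Edges now: 1
Op 2: add_edge(D, C). Edges now: 2
Op 3: add_edge(D, A). Edges now: 3
Op 4: add_edge(E, A). Edges now: 4
Op 5: add_edge(C, A). Edges now: 5
Op 6: add_edge(B, E). Edges now: 6
Op 7: add_edge(D, E). Edges now: 7
Op 8: add_edge(C, E). Edges now: 8
Op 9: add_edge(D, B). Edges now: 9
Op 10: add_edge(B, C). Edges now: 10
Compute levels (Kahn BFS):
  sources (in-degree 0): D
  process D: level=0
    D->A: in-degree(A)=3, level(A)>=1
    D->B: in-degree(B)=0, level(B)=1, enqueue
    D->C: in-degree(C)=1, level(C)>=1
    D->E: in-degree(E)=2, level(E)>=1
  process B: level=1
    B->A: in-degree(A)=2, level(A)>=2
    B->C: in-degree(C)=0, level(C)=2, enqueue
    B->E: in-degree(E)=1, level(E)>=2
  process C: level=2
    C->A: in-degree(A)=1, level(A)>=3
    C->E: in-degree(E)=0, level(E)=3, enqueue
  process E: level=3
    E->A: in-degree(A)=0, level(A)=4, enqueue
  process A: level=4
All levels: A:4, B:1, C:2, D:0, E:3

Answer: A:4, B:1, C:2, D:0, E:3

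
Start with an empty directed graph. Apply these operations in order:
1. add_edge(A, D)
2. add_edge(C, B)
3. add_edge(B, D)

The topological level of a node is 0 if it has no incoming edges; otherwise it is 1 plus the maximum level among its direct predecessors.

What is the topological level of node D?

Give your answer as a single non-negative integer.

Op 1: add_edge(A, D). Edges now: 1
Op 2: add_edge(C, B). Edges now: 2
Op 3: add_edge(B, D). Edges now: 3
Compute levels (Kahn BFS):
  sources (in-degree 0): A, C
  process A: level=0
    A->D: in-degree(D)=1, level(D)>=1
  process C: level=0
    C->B: in-degree(B)=0, level(B)=1, enqueue
  process B: level=1
    B->D: in-degree(D)=0, level(D)=2, enqueue
  process D: level=2
All levels: A:0, B:1, C:0, D:2
level(D) = 2

Answer: 2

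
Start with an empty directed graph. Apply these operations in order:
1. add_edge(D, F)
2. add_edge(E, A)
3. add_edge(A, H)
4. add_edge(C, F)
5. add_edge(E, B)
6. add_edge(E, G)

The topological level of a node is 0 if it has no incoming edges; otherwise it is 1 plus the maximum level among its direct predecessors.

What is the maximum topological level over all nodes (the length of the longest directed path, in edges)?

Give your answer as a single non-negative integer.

Op 1: add_edge(D, F). Edges now: 1
Op 2: add_edge(E, A). Edges now: 2
Op 3: add_edge(A, H). Edges now: 3
Op 4: add_edge(C, F). Edges now: 4
Op 5: add_edge(E, B). Edges now: 5
Op 6: add_edge(E, G). Edges now: 6
Compute levels (Kahn BFS):
  sources (in-degree 0): C, D, E
  process C: level=0
    C->F: in-degree(F)=1, level(F)>=1
  process D: level=0
    D->F: in-degree(F)=0, level(F)=1, enqueue
  process E: level=0
    E->A: in-degree(A)=0, level(A)=1, enqueue
    E->B: in-degree(B)=0, level(B)=1, enqueue
    E->G: in-degree(G)=0, level(G)=1, enqueue
  process F: level=1
  process A: level=1
    A->H: in-degree(H)=0, level(H)=2, enqueue
  process B: level=1
  process G: level=1
  process H: level=2
All levels: A:1, B:1, C:0, D:0, E:0, F:1, G:1, H:2
max level = 2

Answer: 2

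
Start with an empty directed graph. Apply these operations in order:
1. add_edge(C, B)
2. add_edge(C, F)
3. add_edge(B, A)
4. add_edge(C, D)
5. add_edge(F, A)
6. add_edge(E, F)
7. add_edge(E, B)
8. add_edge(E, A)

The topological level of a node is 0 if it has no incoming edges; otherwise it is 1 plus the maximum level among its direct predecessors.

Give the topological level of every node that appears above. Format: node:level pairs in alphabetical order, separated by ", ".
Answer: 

Op 1: add_edge(C, B). Edges now: 1
Op 2: add_edge(C, F). Edges now: 2
Op 3: add_edge(B, A). Edges now: 3
Op 4: add_edge(C, D). Edges now: 4
Op 5: add_edge(F, A). Edges now: 5
Op 6: add_edge(E, F). Edges now: 6
Op 7: add_edge(E, B). Edges now: 7
Op 8: add_edge(E, A). Edges now: 8
Compute levels (Kahn BFS):
  sources (in-degree 0): C, E
  process C: level=0
    C->B: in-degree(B)=1, level(B)>=1
    C->D: in-degree(D)=0, level(D)=1, enqueue
    C->F: in-degree(F)=1, level(F)>=1
  process E: level=0
    E->A: in-degree(A)=2, level(A)>=1
    E->B: in-degree(B)=0, level(B)=1, enqueue
    E->F: in-degree(F)=0, level(F)=1, enqueue
  process D: level=1
  process B: level=1
    B->A: in-degree(A)=1, level(A)>=2
  process F: level=1
    F->A: in-degree(A)=0, level(A)=2, enqueue
  process A: level=2
All levels: A:2, B:1, C:0, D:1, E:0, F:1

Answer: A:2, B:1, C:0, D:1, E:0, F:1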